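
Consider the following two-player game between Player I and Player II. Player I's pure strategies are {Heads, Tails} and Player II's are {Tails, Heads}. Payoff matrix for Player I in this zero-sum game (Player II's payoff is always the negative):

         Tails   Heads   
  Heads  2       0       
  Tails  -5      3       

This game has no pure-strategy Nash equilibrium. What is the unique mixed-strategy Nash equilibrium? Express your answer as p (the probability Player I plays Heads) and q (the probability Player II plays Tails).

For Player II to be willing to mix, Player II must be indifferent between Tails and Heads, which pins down Player I's mix.
  Player II's payoff from Tails: p·(-2) + (1−p)·5 = -7p + 5
  Player II's payoff from Heads: p·0 + (1−p)·(-3) = 3p - 3
  -7p + 5 = 3p - 3  ⇒  -10p = -8  ⇒  p = 4/5.
In a mixed equilibrium Player I is indifferent between Heads and Tails; this condition fixes q.
  Player I's payoff to Heads: q·2 + (1−q)·0 = 2q
  Player I's payoff to Tails: q·(-5) + (1−q)·3 = -8q + 3
  2q = -8q + 3  ⇒  10q = 3  ⇒  q = 3/10.

p = 4/5, q = 3/10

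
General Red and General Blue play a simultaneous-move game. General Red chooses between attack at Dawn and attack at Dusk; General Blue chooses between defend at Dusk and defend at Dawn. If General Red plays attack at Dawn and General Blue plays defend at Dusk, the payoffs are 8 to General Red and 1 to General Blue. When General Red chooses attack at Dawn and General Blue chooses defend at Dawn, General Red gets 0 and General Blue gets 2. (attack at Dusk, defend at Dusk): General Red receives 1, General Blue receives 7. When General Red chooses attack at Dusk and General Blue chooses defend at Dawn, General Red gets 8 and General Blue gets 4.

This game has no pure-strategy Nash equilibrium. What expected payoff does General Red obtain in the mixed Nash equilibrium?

64/15

General Red's indifference between attack at Dawn and attack at Dusk determines General Blue's mixing probability q:
  General Red's payoff from attack at Dawn: q·8 + (1−q)·0 = 8q
  General Red's payoff from attack at Dusk: q·1 + (1−q)·8 = -7q + 8
  8q = -7q + 8  ⇒  15q = 8  ⇒  q = 8/15.
At equilibrium General Red is indifferent across rows, so General Red's payoff equals the payoff from attack at Dawn: (8/15)·8 + (7/15)·0 = 64/15.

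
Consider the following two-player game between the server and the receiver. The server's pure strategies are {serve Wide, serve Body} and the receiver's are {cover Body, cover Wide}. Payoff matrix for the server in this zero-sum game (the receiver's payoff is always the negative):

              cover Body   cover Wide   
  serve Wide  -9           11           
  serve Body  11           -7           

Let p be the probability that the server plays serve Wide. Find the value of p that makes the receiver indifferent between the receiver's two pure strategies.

The server's mix must leave the receiver indifferent between cover Body and cover Wide.
  the receiver's payoff to cover Body: p·9 + (1−p)·(-11) = 20p - 11
  the receiver's payoff to cover Wide: p·(-11) + (1−p)·7 = -18p + 7
  20p - 11 = -18p + 7  ⇒  38p = 18  ⇒  p = 9/19.

p = 9/19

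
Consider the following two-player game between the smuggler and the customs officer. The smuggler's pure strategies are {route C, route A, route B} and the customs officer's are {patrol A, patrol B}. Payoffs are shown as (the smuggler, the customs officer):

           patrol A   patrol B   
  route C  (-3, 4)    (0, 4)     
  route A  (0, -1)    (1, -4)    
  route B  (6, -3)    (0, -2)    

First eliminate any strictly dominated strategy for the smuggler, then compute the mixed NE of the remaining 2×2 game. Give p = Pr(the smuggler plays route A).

The smuggler's strategy route C is strictly dominated by route A: 0 > -3 and 1 > 0. Eliminate route C.
In a mixed equilibrium the customs officer is indifferent between patrol A and patrol B; this condition fixes p.
  the customs officer's payoff to patrol A: p·(-1) + (1−p)·(-3) = 2p - 3
  the customs officer's payoff to patrol B: p·(-4) + (1−p)·(-2) = -2p - 2
  2p - 3 = -2p - 2  ⇒  4p = 1  ⇒  p = 1/4.

p = 1/4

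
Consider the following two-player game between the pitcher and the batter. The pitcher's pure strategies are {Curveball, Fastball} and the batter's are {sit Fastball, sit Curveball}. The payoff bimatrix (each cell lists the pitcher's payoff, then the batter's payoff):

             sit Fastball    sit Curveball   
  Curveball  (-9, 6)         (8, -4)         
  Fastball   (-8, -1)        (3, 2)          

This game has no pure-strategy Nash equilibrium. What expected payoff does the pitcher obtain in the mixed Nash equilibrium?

-37/6

The pitcher's indifference between Curveball and Fastball determines the batter's mixing probability q:
  the pitcher's expected payoff from Curveball: q·(-9) + (1−q)·8 = -17q + 8
  the pitcher's expected payoff from Fastball: q·(-8) + (1−q)·3 = -11q + 3
  -17q + 8 = -11q + 3  ⇒  -6q = -5  ⇒  q = 5/6.
At equilibrium the pitcher is indifferent across rows, so the pitcher's payoff equals the payoff from Curveball: (5/6)·(-9) + (1/6)·8 = -37/6.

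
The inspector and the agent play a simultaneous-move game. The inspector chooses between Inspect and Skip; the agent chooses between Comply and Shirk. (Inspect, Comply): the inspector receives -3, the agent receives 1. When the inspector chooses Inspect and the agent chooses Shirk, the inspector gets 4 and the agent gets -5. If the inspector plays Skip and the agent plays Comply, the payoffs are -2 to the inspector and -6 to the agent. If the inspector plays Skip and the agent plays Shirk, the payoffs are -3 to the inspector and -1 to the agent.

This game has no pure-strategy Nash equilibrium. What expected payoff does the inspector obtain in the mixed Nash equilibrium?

-17/8

The agent's mix must leave the inspector indifferent between Inspect and Skip.
  the inspector's payoff from Inspect: q·(-3) + (1−q)·4 = -7q + 4
  the inspector's payoff from Skip: q·(-2) + (1−q)·(-3) = q - 3
  -7q + 4 = q - 3  ⇒  -8q = -7  ⇒  q = 7/8.
At equilibrium the inspector is indifferent across rows, so the inspector's payoff equals the payoff from Inspect: (7/8)·(-3) + (1/8)·4 = -17/8.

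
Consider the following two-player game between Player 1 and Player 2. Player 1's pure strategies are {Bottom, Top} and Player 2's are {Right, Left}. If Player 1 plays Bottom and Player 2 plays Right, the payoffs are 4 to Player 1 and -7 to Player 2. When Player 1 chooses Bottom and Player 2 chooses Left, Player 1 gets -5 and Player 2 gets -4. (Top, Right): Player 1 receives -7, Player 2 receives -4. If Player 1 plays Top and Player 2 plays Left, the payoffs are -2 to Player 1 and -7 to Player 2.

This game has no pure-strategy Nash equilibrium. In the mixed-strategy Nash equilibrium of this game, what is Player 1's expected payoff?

-43/14

Player 2's mix must leave Player 1 indifferent between Bottom and Top.
  Player 1's payoff to Bottom: q·4 + (1−q)·(-5) = 9q - 5
  Player 1's payoff to Top: q·(-7) + (1−q)·(-2) = -5q - 2
  9q - 5 = -5q - 2  ⇒  14q = 3  ⇒  q = 3/14.
At equilibrium Player 1 is indifferent across rows, so Player 1's payoff equals the payoff from Bottom: (3/14)·4 + (11/14)·(-5) = -43/14.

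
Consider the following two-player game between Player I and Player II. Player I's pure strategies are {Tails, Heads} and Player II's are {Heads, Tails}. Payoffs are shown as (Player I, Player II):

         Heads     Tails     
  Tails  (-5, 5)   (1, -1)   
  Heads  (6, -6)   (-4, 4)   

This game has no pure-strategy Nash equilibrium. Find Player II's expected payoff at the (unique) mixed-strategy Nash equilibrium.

Set Player II's expected payoff from Heads equal to that from Tails:
  Player II's expected payoff from Heads: p·5 + (1−p)·(-6) = 11p - 6
  Player II's expected payoff from Tails: p·(-1) + (1−p)·4 = -5p + 4
  11p - 6 = -5p + 4  ⇒  16p = 10  ⇒  p = 5/8.
At equilibrium Player II is indifferent across columns, so Player II's payoff equals the payoff from Heads: (5/8)·5 + (3/8)·(-6) = 7/8.

7/8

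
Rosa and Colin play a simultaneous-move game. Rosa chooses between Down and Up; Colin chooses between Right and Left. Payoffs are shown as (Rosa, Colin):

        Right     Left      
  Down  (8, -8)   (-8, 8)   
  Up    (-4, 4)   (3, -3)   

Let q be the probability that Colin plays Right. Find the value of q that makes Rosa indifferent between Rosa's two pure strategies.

q = 11/23

For Rosa to be willing to mix, Rosa must be indifferent between Down and Up, which pins down Colin's mix.
  Rosa's payoff to Down: q·8 + (1−q)·(-8) = 16q - 8
  Rosa's payoff to Up: q·(-4) + (1−q)·3 = -7q + 3
  16q - 8 = -7q + 3  ⇒  23q = 11  ⇒  q = 11/23.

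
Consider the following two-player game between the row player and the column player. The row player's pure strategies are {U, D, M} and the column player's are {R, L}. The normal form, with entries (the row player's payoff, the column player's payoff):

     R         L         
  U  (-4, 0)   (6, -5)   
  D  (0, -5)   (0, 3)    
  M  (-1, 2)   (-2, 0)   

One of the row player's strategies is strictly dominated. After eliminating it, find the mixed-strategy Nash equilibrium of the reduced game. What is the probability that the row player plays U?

p = 8/13

The row player's strategy M is strictly dominated by D: 0 > -1 and 0 > -2. Eliminate M.
The column player's indifference between R and L determines the row player's mixing probability p:
  the column player's expected payoff from R: p·0 + (1−p)·(-5) = 5p - 5
  the column player's expected payoff from L: p·(-5) + (1−p)·3 = -8p + 3
  5p - 5 = -8p + 3  ⇒  13p = 8  ⇒  p = 8/13.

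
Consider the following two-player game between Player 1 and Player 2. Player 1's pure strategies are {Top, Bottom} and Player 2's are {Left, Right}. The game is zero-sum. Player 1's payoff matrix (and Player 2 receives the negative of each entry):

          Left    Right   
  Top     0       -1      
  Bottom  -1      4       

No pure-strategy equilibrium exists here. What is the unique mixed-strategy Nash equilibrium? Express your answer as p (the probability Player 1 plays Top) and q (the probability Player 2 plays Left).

Player 2's indifference between Left and Right determines Player 1's mixing probability p:
  Player 2's payoff from Left: p·0 + (1−p)·1 = -p + 1
  Player 2's payoff from Right: p·1 + (1−p)·(-4) = 5p - 4
  -p + 1 = 5p - 4  ⇒  -6p = -5  ⇒  p = 5/6.
For Player 1 to be willing to mix, Player 1 must be indifferent between Top and Bottom, which pins down Player 2's mix.
  Player 1's payoff to Top: q·0 + (1−q)·(-1) = q - 1
  Player 1's payoff to Bottom: q·(-1) + (1−q)·4 = -5q + 4
  q - 1 = -5q + 4  ⇒  6q = 5  ⇒  q = 5/6.

p = 5/6, q = 5/6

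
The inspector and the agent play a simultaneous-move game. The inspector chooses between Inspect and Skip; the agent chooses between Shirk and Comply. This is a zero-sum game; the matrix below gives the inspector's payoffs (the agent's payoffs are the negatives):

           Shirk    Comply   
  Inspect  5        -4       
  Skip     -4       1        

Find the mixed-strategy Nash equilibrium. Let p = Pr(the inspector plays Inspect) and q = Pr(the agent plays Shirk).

p = 5/14, q = 5/14

The agent's indifference between Shirk and Comply determines the inspector's mixing probability p:
  the agent's payoff from Shirk: p·(-5) + (1−p)·4 = -9p + 4
  the agent's payoff from Comply: p·4 + (1−p)·(-1) = 5p - 1
  -9p + 4 = 5p - 1  ⇒  -14p = -5  ⇒  p = 5/14.
Set the inspector's expected payoff from Inspect equal to that from Skip:
  the inspector's payoff from Inspect: q·5 + (1−q)·(-4) = 9q - 4
  the inspector's payoff from Skip: q·(-4) + (1−q)·1 = -5q + 1
  9q - 4 = -5q + 1  ⇒  14q = 5  ⇒  q = 5/14.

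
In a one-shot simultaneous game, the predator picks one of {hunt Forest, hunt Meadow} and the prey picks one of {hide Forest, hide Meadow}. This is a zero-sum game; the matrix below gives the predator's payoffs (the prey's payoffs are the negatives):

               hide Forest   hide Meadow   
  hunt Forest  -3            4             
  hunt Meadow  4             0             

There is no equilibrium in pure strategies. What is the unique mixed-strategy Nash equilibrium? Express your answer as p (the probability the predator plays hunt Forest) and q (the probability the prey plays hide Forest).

p = 4/11, q = 4/11

Set the prey's expected payoff from hide Forest equal to that from hide Meadow:
  the prey's payoff to hide Forest: p·3 + (1−p)·(-4) = 7p - 4
  the prey's payoff to hide Meadow: p·(-4) + (1−p)·0 = -4p
  7p - 4 = -4p  ⇒  11p = 4  ⇒  p = 4/11.
The predator's indifference between hunt Forest and hunt Meadow determines the prey's mixing probability q:
  the predator's payoff to hunt Forest: q·(-3) + (1−q)·4 = -7q + 4
  the predator's payoff to hunt Meadow: q·4 + (1−q)·0 = 4q
  -7q + 4 = 4q  ⇒  -11q = -4  ⇒  q = 4/11.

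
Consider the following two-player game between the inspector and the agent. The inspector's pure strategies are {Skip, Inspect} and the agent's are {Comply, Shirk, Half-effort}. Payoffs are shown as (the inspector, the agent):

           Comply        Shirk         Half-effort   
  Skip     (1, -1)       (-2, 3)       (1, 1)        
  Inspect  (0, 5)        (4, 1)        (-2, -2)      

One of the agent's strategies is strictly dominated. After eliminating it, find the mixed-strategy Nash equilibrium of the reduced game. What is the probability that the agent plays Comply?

q = 6/7

The agent's strategy Half-effort is strictly dominated by Shirk: 3 > 1 and 1 > -2. Eliminate Half-effort.
For the inspector to be willing to mix, the inspector must be indifferent between Skip and Inspect, which pins down the agent's mix.
  the inspector's payoff from Skip: q·1 + (1−q)·(-2) = 3q - 2
  the inspector's payoff from Inspect: q·0 + (1−q)·4 = -4q + 4
  3q - 2 = -4q + 4  ⇒  7q = 6  ⇒  q = 6/7.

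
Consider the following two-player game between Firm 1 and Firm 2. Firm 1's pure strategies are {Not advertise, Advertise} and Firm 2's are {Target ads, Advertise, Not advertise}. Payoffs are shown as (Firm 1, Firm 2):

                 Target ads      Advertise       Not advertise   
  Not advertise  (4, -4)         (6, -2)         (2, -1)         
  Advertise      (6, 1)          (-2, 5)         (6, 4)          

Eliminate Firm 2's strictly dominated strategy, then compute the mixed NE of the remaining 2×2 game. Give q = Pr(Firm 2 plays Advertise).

Firm 2's strategy Target ads is strictly dominated by Not advertise: -1 > -4 and 4 > 1. Eliminate Target ads.
Firm 1's indifference between Not advertise and Advertise determines Firm 2's mixing probability q:
  Firm 1's expected payoff from Not advertise: q·6 + (1−q)·2 = 4q + 2
  Firm 1's expected payoff from Advertise: q·(-2) + (1−q)·6 = -8q + 6
  4q + 2 = -8q + 6  ⇒  12q = 4  ⇒  q = 1/3.

q = 1/3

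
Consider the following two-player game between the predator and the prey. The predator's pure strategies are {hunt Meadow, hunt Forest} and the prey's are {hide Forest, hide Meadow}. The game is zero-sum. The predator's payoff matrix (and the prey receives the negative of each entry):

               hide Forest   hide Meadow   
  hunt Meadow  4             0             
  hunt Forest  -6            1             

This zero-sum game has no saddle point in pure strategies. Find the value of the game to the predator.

The predator's indifference between hunt Meadow and hunt Forest determines the prey's mixing probability q:
  the predator's payoff from hunt Meadow: q·4 + (1−q)·0 = 4q
  the predator's payoff from hunt Forest: q·(-6) + (1−q)·1 = -7q + 1
  4q = -7q + 1  ⇒  11q = 1  ⇒  q = 1/11.
The value is the predator's expected payoff against this mix (using hunt Meadow): (1/11)·4 + (10/11)·0 = 4/11.

v = 4/11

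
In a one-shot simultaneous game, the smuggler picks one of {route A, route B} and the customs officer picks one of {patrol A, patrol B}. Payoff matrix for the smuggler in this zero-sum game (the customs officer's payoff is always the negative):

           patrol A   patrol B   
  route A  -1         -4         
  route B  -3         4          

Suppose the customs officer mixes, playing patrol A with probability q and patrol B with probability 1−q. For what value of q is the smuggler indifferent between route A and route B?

The smuggler's indifference between route A and route B determines the customs officer's mixing probability q:
  the smuggler's expected payoff from route A: q·(-1) + (1−q)·(-4) = 3q - 4
  the smuggler's expected payoff from route B: q·(-3) + (1−q)·4 = -7q + 4
  3q - 4 = -7q + 4  ⇒  10q = 8  ⇒  q = 4/5.

q = 4/5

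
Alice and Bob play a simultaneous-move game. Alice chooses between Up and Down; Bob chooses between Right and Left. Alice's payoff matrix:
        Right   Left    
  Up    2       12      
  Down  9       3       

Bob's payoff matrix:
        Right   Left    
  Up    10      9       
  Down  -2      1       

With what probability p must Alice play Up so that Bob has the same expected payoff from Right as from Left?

Alice's mix must leave Bob indifferent between Right and Left.
  Bob's payoff to Right: p·10 + (1−p)·(-2) = 12p - 2
  Bob's payoff to Left: p·9 + (1−p)·1 = 8p + 1
  12p - 2 = 8p + 1  ⇒  4p = 3  ⇒  p = 3/4.

p = 3/4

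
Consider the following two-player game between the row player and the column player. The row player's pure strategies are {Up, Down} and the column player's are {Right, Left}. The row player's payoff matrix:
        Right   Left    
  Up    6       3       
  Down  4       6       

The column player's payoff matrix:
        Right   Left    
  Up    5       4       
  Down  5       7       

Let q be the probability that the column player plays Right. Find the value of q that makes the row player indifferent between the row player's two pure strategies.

The column player's mix must leave the row player indifferent between Up and Down.
  the row player's payoff to Up: q·6 + (1−q)·3 = 3q + 3
  the row player's payoff to Down: q·4 + (1−q)·6 = -2q + 6
  3q + 3 = -2q + 6  ⇒  5q = 3  ⇒  q = 3/5.

q = 3/5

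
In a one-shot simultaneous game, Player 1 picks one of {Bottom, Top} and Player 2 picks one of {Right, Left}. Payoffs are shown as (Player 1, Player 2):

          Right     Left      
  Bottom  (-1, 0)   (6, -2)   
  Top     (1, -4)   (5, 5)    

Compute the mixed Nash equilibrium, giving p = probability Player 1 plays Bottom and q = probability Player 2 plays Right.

p = 9/11, q = 1/3

Player 1's mix must leave Player 2 indifferent between Right and Left.
  Player 2's payoff from Right: p·0 + (1−p)·(-4) = 4p - 4
  Player 2's payoff from Left: p·(-2) + (1−p)·5 = -7p + 5
  4p - 4 = -7p + 5  ⇒  11p = 9  ⇒  p = 9/11.
In a mixed equilibrium Player 1 is indifferent between Bottom and Top; this condition fixes q.
  Player 1's payoff from Bottom: q·(-1) + (1−q)·6 = -7q + 6
  Player 1's payoff from Top: q·1 + (1−q)·5 = -4q + 5
  -7q + 6 = -4q + 5  ⇒  -3q = -1  ⇒  q = 1/3.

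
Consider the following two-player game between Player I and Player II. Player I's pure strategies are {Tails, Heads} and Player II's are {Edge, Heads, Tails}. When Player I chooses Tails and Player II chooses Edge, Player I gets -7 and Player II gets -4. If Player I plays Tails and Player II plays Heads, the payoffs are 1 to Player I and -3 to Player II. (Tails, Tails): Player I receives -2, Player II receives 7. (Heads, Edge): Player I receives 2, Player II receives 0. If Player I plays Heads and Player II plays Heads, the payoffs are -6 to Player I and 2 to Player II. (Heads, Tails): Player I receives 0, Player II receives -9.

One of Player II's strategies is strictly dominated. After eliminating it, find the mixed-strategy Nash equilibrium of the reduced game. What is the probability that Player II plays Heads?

Player II's strategy Edge is strictly dominated by Heads: -3 > -4 and 2 > 0. Eliminate Edge.
Set Player I's expected payoff from Tails equal to that from Heads:
  Player I's payoff to Tails: q·1 + (1−q)·(-2) = 3q - 2
  Player I's payoff to Heads: q·(-6) + (1−q)·0 = -6q
  3q - 2 = -6q  ⇒  9q = 2  ⇒  q = 2/9.

q = 2/9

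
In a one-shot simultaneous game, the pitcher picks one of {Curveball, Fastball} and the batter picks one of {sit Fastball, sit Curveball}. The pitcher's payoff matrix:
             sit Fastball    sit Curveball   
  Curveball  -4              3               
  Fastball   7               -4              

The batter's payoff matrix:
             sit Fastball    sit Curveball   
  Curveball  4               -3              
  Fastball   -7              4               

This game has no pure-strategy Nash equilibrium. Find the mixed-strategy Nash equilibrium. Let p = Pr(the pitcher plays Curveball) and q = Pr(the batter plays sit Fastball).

p = 11/18, q = 7/18

The pitcher's mix must leave the batter indifferent between sit Fastball and sit Curveball.
  the batter's payoff from sit Fastball: p·4 + (1−p)·(-7) = 11p - 7
  the batter's payoff from sit Curveball: p·(-3) + (1−p)·4 = -7p + 4
  11p - 7 = -7p + 4  ⇒  18p = 11  ⇒  p = 11/18.
For the pitcher to be willing to mix, the pitcher must be indifferent between Curveball and Fastball, which pins down the batter's mix.
  the pitcher's payoff to Curveball: q·(-4) + (1−q)·3 = -7q + 3
  the pitcher's payoff to Fastball: q·7 + (1−q)·(-4) = 11q - 4
  -7q + 3 = 11q - 4  ⇒  -18q = -7  ⇒  q = 7/18.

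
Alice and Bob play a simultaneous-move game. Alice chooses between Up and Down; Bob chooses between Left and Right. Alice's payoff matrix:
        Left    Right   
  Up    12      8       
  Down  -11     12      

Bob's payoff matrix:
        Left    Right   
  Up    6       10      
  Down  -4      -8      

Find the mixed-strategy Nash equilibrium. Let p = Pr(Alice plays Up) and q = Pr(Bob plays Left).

For Bob to be willing to mix, Bob must be indifferent between Left and Right, which pins down Alice's mix.
  Bob's payoff to Left: p·6 + (1−p)·(-4) = 10p - 4
  Bob's payoff to Right: p·10 + (1−p)·(-8) = 18p - 8
  10p - 4 = 18p - 8  ⇒  -8p = -4  ⇒  p = 1/2.
Set Alice's expected payoff from Up equal to that from Down:
  Alice's payoff from Up: q·12 + (1−q)·8 = 4q + 8
  Alice's payoff from Down: q·(-11) + (1−q)·12 = -23q + 12
  4q + 8 = -23q + 12  ⇒  27q = 4  ⇒  q = 4/27.

p = 1/2, q = 4/27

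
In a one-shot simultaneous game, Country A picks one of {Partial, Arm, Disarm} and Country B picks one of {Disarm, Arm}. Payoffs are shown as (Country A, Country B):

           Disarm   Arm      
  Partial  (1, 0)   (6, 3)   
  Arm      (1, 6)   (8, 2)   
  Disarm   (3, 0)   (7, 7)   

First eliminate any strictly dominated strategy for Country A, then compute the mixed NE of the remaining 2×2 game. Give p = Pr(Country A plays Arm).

p = 7/11

Country A's strategy Partial is strictly dominated by Disarm: 3 > 1 and 7 > 6. Eliminate Partial.
Country A's mix must leave Country B indifferent between Disarm and Arm.
  Country B's expected payoff from Disarm: p·6 + (1−p)·0 = 6p
  Country B's expected payoff from Arm: p·2 + (1−p)·7 = -5p + 7
  6p = -5p + 7  ⇒  11p = 7  ⇒  p = 7/11.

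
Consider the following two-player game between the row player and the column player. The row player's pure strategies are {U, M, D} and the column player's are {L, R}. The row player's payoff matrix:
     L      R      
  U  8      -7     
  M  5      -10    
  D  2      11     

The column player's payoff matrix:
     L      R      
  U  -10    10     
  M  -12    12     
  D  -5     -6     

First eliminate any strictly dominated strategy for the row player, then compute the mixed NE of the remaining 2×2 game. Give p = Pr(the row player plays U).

The row player's strategy M is strictly dominated by U: 8 > 5 and -7 > -10. Eliminate M.
Set the column player's expected payoff from L equal to that from R:
  the column player's payoff to L: p·(-10) + (1−p)·(-5) = -5p - 5
  the column player's payoff to R: p·10 + (1−p)·(-6) = 16p - 6
  -5p - 5 = 16p - 6  ⇒  -21p = -1  ⇒  p = 1/21.

p = 1/21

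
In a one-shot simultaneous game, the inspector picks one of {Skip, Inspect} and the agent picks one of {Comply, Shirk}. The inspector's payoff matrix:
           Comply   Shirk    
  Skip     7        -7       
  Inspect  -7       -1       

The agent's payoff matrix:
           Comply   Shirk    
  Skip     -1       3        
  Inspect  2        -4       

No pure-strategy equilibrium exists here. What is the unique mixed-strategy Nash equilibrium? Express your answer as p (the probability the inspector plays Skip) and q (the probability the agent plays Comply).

The agent's indifference between Comply and Shirk determines the inspector's mixing probability p:
  the agent's payoff to Comply: p·(-1) + (1−p)·2 = -3p + 2
  the agent's payoff to Shirk: p·3 + (1−p)·(-4) = 7p - 4
  -3p + 2 = 7p - 4  ⇒  -10p = -6  ⇒  p = 3/5.
In a mixed equilibrium the inspector is indifferent between Skip and Inspect; this condition fixes q.
  the inspector's payoff to Skip: q·7 + (1−q)·(-7) = 14q - 7
  the inspector's payoff to Inspect: q·(-7) + (1−q)·(-1) = -6q - 1
  14q - 7 = -6q - 1  ⇒  20q = 6  ⇒  q = 3/10.

p = 3/5, q = 3/10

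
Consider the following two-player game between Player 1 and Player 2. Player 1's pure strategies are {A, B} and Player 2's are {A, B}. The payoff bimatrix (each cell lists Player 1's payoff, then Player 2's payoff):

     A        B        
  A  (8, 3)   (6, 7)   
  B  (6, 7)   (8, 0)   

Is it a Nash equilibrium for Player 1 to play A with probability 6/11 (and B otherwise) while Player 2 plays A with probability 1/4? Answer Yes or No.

No

Given Player 1's mix p = 6/11, Player 2's payoff from A is 53/11 but from B is 42/11. Player 2 strictly prefers A, so Player 2 would not mix.
So the proposed profile is not a Nash equilibrium.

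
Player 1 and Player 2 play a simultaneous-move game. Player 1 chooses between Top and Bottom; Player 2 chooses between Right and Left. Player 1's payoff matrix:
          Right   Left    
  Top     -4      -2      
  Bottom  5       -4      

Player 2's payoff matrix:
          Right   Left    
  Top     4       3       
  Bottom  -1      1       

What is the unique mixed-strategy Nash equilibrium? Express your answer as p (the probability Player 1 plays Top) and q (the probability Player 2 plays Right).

For Player 2 to be willing to mix, Player 2 must be indifferent between Right and Left, which pins down Player 1's mix.
  Player 2's payoff from Right: p·4 + (1−p)·(-1) = 5p - 1
  Player 2's payoff from Left: p·3 + (1−p)·1 = 2p + 1
  5p - 1 = 2p + 1  ⇒  3p = 2  ⇒  p = 2/3.
For Player 1 to be willing to mix, Player 1 must be indifferent between Top and Bottom, which pins down Player 2's mix.
  Player 1's payoff from Top: q·(-4) + (1−q)·(-2) = -2q - 2
  Player 1's payoff from Bottom: q·5 + (1−q)·(-4) = 9q - 4
  -2q - 2 = 9q - 4  ⇒  -11q = -2  ⇒  q = 2/11.

p = 2/3, q = 2/11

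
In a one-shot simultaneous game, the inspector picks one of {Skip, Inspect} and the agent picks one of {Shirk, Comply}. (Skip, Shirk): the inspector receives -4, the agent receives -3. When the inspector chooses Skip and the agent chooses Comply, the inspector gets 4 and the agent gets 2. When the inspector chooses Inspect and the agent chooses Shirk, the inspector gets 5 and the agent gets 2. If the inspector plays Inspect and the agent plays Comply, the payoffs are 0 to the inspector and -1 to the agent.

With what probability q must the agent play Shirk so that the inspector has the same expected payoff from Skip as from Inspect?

The agent's mix must leave the inspector indifferent between Skip and Inspect.
  the inspector's expected payoff from Skip: q·(-4) + (1−q)·4 = -8q + 4
  the inspector's expected payoff from Inspect: q·5 + (1−q)·0 = 5q
  -8q + 4 = 5q  ⇒  -13q = -4  ⇒  q = 4/13.

q = 4/13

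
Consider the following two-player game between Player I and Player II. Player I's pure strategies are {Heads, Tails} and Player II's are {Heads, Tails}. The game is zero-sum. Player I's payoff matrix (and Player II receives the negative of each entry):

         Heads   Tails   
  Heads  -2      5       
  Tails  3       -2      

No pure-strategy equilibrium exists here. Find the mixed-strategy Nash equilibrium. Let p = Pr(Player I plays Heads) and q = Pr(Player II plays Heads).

p = 5/12, q = 7/12

Set Player II's expected payoff from Heads equal to that from Tails:
  Player II's expected payoff from Heads: p·2 + (1−p)·(-3) = 5p - 3
  Player II's expected payoff from Tails: p·(-5) + (1−p)·2 = -7p + 2
  5p - 3 = -7p + 2  ⇒  12p = 5  ⇒  p = 5/12.
Set Player I's expected payoff from Heads equal to that from Tails:
  Player I's payoff from Heads: q·(-2) + (1−q)·5 = -7q + 5
  Player I's payoff from Tails: q·3 + (1−q)·(-2) = 5q - 2
  -7q + 5 = 5q - 2  ⇒  -12q = -7  ⇒  q = 7/12.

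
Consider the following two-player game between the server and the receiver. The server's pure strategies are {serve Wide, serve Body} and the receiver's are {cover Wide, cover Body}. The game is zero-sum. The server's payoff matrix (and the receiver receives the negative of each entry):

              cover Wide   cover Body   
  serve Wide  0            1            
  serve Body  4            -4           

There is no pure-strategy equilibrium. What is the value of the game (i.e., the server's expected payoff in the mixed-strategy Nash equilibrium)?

v = 4/9

The server's indifference between serve Wide and serve Body determines the receiver's mixing probability q:
  the server's expected payoff from serve Wide: q·0 + (1−q)·1 = -q + 1
  the server's expected payoff from serve Body: q·4 + (1−q)·(-4) = 8q - 4
  -q + 1 = 8q - 4  ⇒  -9q = -5  ⇒  q = 5/9.
The value is the server's expected payoff against this mix (using serve Wide): (5/9)·0 + (4/9)·1 = 4/9.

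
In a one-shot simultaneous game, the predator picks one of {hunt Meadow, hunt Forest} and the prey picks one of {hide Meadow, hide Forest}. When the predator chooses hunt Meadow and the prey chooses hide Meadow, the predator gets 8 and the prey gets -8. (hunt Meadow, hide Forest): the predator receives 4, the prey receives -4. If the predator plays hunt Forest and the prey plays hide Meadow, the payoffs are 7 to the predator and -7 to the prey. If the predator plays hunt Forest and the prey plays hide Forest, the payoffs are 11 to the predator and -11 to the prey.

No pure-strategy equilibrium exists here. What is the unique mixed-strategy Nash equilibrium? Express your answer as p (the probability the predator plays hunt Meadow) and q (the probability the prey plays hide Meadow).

Set the prey's expected payoff from hide Meadow equal to that from hide Forest:
  the prey's expected payoff from hide Meadow: p·(-8) + (1−p)·(-7) = -p - 7
  the prey's expected payoff from hide Forest: p·(-4) + (1−p)·(-11) = 7p - 11
  -p - 7 = 7p - 11  ⇒  -8p = -4  ⇒  p = 1/2.
For the predator to be willing to mix, the predator must be indifferent between hunt Meadow and hunt Forest, which pins down the prey's mix.
  the predator's expected payoff from hunt Meadow: q·8 + (1−q)·4 = 4q + 4
  the predator's expected payoff from hunt Forest: q·7 + (1−q)·11 = -4q + 11
  4q + 4 = -4q + 11  ⇒  8q = 7  ⇒  q = 7/8.

p = 1/2, q = 7/8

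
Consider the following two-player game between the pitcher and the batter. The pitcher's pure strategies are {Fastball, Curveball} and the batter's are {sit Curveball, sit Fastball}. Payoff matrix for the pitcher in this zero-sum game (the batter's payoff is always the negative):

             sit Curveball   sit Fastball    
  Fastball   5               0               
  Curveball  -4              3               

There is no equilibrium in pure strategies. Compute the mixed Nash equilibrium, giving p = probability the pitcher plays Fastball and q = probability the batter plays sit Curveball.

p = 7/12, q = 1/4

For the batter to be willing to mix, the batter must be indifferent between sit Curveball and sit Fastball, which pins down the pitcher's mix.
  the batter's payoff to sit Curveball: p·(-5) + (1−p)·4 = -9p + 4
  the batter's payoff to sit Fastball: p·0 + (1−p)·(-3) = 3p - 3
  -9p + 4 = 3p - 3  ⇒  -12p = -7  ⇒  p = 7/12.
The batter's mix must leave the pitcher indifferent between Fastball and Curveball.
  the pitcher's expected payoff from Fastball: q·5 + (1−q)·0 = 5q
  the pitcher's expected payoff from Curveball: q·(-4) + (1−q)·3 = -7q + 3
  5q = -7q + 3  ⇒  12q = 3  ⇒  q = 1/4.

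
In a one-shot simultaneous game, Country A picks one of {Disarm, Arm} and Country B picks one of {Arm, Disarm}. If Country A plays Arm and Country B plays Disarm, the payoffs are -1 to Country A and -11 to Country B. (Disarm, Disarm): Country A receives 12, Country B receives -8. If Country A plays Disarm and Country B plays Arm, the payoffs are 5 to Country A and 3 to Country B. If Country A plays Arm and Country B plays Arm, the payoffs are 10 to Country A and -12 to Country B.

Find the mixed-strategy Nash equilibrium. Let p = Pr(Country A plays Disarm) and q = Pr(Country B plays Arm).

p = 1/12, q = 13/18

Country B's indifference between Arm and Disarm determines Country A's mixing probability p:
  Country B's payoff to Arm: p·3 + (1−p)·(-12) = 15p - 12
  Country B's payoff to Disarm: p·(-8) + (1−p)·(-11) = 3p - 11
  15p - 12 = 3p - 11  ⇒  12p = 1  ⇒  p = 1/12.
Set Country A's expected payoff from Disarm equal to that from Arm:
  Country A's expected payoff from Disarm: q·5 + (1−q)·12 = -7q + 12
  Country A's expected payoff from Arm: q·10 + (1−q)·(-1) = 11q - 1
  -7q + 12 = 11q - 1  ⇒  -18q = -13  ⇒  q = 13/18.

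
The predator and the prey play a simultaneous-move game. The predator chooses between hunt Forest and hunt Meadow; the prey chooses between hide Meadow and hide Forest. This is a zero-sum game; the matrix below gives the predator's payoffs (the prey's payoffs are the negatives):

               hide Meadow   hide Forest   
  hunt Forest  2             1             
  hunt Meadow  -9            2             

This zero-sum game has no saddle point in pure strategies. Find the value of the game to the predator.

The predator's indifference between hunt Forest and hunt Meadow determines the prey's mixing probability q:
  the predator's expected payoff from hunt Forest: q·2 + (1−q)·1 = q + 1
  the predator's expected payoff from hunt Meadow: q·(-9) + (1−q)·2 = -11q + 2
  q + 1 = -11q + 2  ⇒  12q = 1  ⇒  q = 1/12.
The value is the predator's expected payoff against this mix (using hunt Forest): (1/12)·2 + (11/12)·1 = 13/12.

v = 13/12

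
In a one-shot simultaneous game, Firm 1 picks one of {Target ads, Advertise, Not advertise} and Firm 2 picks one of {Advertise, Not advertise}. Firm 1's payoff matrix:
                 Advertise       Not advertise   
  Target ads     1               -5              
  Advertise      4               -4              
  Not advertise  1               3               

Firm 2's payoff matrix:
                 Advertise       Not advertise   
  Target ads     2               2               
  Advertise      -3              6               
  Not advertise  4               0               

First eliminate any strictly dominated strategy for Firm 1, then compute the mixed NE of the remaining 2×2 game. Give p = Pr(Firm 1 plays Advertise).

p = 4/13

Firm 1's strategy Target ads is strictly dominated by Advertise: 4 > 1 and -4 > -5. Eliminate Target ads.
Firm 1's mix must leave Firm 2 indifferent between Advertise and Not advertise.
  Firm 2's payoff to Advertise: p·(-3) + (1−p)·4 = -7p + 4
  Firm 2's payoff to Not advertise: p·6 + (1−p)·0 = 6p
  -7p + 4 = 6p  ⇒  -13p = -4  ⇒  p = 4/13.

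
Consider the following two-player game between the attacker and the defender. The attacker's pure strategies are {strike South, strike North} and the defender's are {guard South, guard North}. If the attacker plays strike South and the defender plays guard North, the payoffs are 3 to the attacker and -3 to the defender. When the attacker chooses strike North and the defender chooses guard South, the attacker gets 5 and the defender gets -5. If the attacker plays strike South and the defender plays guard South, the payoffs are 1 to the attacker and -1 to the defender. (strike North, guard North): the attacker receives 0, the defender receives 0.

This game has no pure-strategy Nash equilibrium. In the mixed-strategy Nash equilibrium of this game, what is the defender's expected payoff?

-15/7

In a mixed equilibrium the defender is indifferent between guard South and guard North; this condition fixes p.
  the defender's payoff from guard South: p·(-1) + (1−p)·(-5) = 4p - 5
  the defender's payoff from guard North: p·(-3) + (1−p)·0 = -3p
  4p - 5 = -3p  ⇒  7p = 5  ⇒  p = 5/7.
At equilibrium the defender is indifferent across columns, so the defender's payoff equals the payoff from guard South: (5/7)·(-1) + (2/7)·(-5) = -15/7.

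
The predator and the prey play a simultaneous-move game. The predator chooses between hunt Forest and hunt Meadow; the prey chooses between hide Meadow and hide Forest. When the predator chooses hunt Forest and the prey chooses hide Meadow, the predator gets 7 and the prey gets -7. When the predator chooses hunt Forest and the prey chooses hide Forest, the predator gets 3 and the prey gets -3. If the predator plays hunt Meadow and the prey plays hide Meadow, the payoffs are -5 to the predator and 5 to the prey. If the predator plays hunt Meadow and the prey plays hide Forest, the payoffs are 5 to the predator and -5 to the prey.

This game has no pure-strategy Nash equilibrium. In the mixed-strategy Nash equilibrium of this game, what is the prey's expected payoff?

The predator's mix must leave the prey indifferent between hide Meadow and hide Forest.
  the prey's expected payoff from hide Meadow: p·(-7) + (1−p)·5 = -12p + 5
  the prey's expected payoff from hide Forest: p·(-3) + (1−p)·(-5) = 2p - 5
  -12p + 5 = 2p - 5  ⇒  -14p = -10  ⇒  p = 5/7.
At equilibrium the prey is indifferent across columns, so the prey's payoff equals the payoff from hide Meadow: (5/7)·(-7) + (2/7)·5 = -25/7.

-25/7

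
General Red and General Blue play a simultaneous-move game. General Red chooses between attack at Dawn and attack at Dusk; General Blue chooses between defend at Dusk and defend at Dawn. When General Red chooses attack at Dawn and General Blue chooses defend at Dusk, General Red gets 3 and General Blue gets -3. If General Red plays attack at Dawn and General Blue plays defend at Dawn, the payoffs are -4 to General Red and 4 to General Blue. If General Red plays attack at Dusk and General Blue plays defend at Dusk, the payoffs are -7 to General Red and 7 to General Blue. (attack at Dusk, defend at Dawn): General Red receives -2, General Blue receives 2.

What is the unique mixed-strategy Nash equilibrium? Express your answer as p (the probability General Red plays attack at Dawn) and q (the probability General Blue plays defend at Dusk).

p = 5/12, q = 1/6

For General Blue to be willing to mix, General Blue must be indifferent between defend at Dusk and defend at Dawn, which pins down General Red's mix.
  General Blue's expected payoff from defend at Dusk: p·(-3) + (1−p)·7 = -10p + 7
  General Blue's expected payoff from defend at Dawn: p·4 + (1−p)·2 = 2p + 2
  -10p + 7 = 2p + 2  ⇒  -12p = -5  ⇒  p = 5/12.
General Red's indifference between attack at Dawn and attack at Dusk determines General Blue's mixing probability q:
  General Red's payoff to attack at Dawn: q·3 + (1−q)·(-4) = 7q - 4
  General Red's payoff to attack at Dusk: q·(-7) + (1−q)·(-2) = -5q - 2
  7q - 4 = -5q - 2  ⇒  12q = 2  ⇒  q = 1/6.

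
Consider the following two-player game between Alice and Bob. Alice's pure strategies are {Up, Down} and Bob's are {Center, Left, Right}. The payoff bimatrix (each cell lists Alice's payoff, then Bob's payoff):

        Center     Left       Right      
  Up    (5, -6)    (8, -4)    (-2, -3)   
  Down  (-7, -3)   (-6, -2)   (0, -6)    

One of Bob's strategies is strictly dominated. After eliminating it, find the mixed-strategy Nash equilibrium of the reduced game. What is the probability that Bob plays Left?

Bob's strategy Center is strictly dominated by Left: -4 > -6 and -2 > -3. Eliminate Center.
Set Alice's expected payoff from Up equal to that from Down:
  Alice's payoff from Up: q·8 + (1−q)·(-2) = 10q - 2
  Alice's payoff from Down: q·(-6) + (1−q)·0 = -6q
  10q - 2 = -6q  ⇒  16q = 2  ⇒  q = 1/8.

q = 1/8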